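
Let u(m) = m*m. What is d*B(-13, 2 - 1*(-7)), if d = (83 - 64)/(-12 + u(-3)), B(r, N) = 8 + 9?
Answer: -323/3 ≈ -107.67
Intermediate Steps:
u(m) = m²
B(r, N) = 17
d = -19/3 (d = (83 - 64)/(-12 + (-3)²) = 19/(-12 + 9) = 19/(-3) = 19*(-⅓) = -19/3 ≈ -6.3333)
d*B(-13, 2 - 1*(-7)) = -19/3*17 = -323/3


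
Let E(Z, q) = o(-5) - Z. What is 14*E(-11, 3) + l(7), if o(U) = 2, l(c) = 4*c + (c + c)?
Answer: 224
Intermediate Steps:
l(c) = 6*c (l(c) = 4*c + 2*c = 6*c)
E(Z, q) = 2 - Z
14*E(-11, 3) + l(7) = 14*(2 - 1*(-11)) + 6*7 = 14*(2 + 11) + 42 = 14*13 + 42 = 182 + 42 = 224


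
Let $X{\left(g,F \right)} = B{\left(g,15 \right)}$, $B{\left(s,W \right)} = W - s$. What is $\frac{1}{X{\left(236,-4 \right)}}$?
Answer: $- \frac{1}{221} \approx -0.0045249$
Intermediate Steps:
$X{\left(g,F \right)} = 15 - g$
$\frac{1}{X{\left(236,-4 \right)}} = \frac{1}{15 - 236} = \frac{1}{-221} = - \frac{1}{221}$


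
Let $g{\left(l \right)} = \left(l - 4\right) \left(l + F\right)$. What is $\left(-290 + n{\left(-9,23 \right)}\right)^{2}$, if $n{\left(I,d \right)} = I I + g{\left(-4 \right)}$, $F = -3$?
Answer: $23409$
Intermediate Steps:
$g{\left(l \right)} = \left(-4 + l\right) \left(-3 + l\right)$ ($g{\left(l \right)} = \left(l - 4\right) \left(l - 3\right) = \left(-4 + l\right) \left(-3 + l\right)$)
$n{\left(I,d \right)} = 56 + I^{2}$ ($n{\left(I,d \right)} = I I + \left(12 + \left(-4\right)^{2} - -28\right) = I^{2} + \left(12 + 16 + 28\right) = I^{2} + 56 = 56 + I^{2}$)
$\left(-290 + n{\left(-9,23 \right)}\right)^{2} = \left(-290 + \left(56 + \left(-9\right)^{2}\right)\right)^{2} = \left(-290 + \left(56 + 81\right)\right)^{2} = \left(-290 + 137\right)^{2} = \left(-153\right)^{2} = 23409$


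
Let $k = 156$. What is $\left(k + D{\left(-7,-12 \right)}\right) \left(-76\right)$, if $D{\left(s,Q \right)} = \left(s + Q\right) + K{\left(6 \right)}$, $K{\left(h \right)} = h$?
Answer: $-10868$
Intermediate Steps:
$D{\left(s,Q \right)} = 6 + Q + s$ ($D{\left(s,Q \right)} = \left(s + Q\right) + 6 = \left(Q + s\right) + 6 = 6 + Q + s$)
$\left(k + D{\left(-7,-12 \right)}\right) \left(-76\right) = \left(156 - 13\right) \left(-76\right) = 143 \left(-76\right) = -10868$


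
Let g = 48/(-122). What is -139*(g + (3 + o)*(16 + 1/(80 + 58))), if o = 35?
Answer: -355641925/4209 ≈ -84496.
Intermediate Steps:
g = -24/61 (g = 48*(-1/122) = -24/61 ≈ -0.39344)
-139*(g + (3 + o)*(16 + 1/(80 + 58))) = -139*(-24/61 + (3 + 35)*(16 + 1/(80 + 58))) = -139*(-24/61 + 38*(16 + 1/138)) = -139*(-24/61 + 38*(2209/138)) = -139*(-24/61 + 41971/69) = -139*2558575/4209 = -355641925/4209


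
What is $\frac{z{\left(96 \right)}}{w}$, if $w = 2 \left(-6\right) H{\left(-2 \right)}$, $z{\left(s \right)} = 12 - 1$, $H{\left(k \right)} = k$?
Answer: $\frac{11}{24} \approx 0.45833$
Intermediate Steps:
$z{\left(s \right)} = 11$
$w = 24$ ($w = 2 \left(-6\right) \left(-2\right) = \left(-12\right) \left(-2\right) = 24$)
$\frac{z{\left(96 \right)}}{w} = \frac{11}{24}$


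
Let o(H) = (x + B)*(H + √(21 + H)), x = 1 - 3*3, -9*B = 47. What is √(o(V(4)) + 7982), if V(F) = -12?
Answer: √8101 ≈ 90.006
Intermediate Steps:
B = -47/9 (B = -⅑*47 = -47/9 ≈ -5.2222)
x = -8 (x = 1 - 9 = -8)
o(H) = -119*H/9 - 119*√(21 + H)/9 (o(H) = (-8 - 47/9)*(H + √(21 + H)) = -119*(H + √(21 + H))/9 = -119*H/9 - 119*√(21 + H)/9)
√(o(V(4)) + 7982) = √((-119/9*(-12) - 119*√(21 - 12)/9) + 7982) = √((476/3 - 119*√9/9) + 7982) = √((476/3 - 119/9*3) + 7982) = √((476/3 - 119/3) + 7982) = √(119 + 7982) = √8101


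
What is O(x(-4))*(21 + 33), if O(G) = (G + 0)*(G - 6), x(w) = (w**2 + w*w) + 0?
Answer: 44928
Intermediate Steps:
x(w) = 2*w**2 (x(w) = (w**2 + w**2) + 0 = 2*w**2 + 0 = 2*w**2)
O(G) = G*(-6 + G)
O(x(-4))*(21 + 33) = ((2*(-4)**2)*(-6 + 2*(-4)**2))*(21 + 33) = ((2*16)*(-6 + 2*16))*54 = (32*(-6 + 32))*54 = (32*26)*54 = 832*54 = 44928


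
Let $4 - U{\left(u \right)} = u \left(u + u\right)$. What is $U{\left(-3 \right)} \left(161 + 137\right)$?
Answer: $-4172$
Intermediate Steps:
$U{\left(u \right)} = 4 - 2 u^{2}$ ($U{\left(u \right)} = 4 - u \left(u + u\right) = 4 - u 2 u = 4 - 2 u^{2}$)
$U{\left(-3 \right)} \left(161 + 137\right) = \left(4 - 2 \left(-3\right)^{2}\right) \left(161 + 137\right) = \left(4 - 18\right) 298 = \left(-14\right) 298 = -4172$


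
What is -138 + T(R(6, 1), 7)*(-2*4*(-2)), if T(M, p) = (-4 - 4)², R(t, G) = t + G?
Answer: 886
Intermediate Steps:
R(t, G) = G + t
T(M, p) = 64 (T(M, p) = (-8)² = 64)
-138 + T(R(6, 1), 7)*(-2*4*(-2)) = -138 + 64*(-2*4*(-2)) = -138 + 64*(-8*(-2)) = -138 + 64*16 = -138 + 1024 = 886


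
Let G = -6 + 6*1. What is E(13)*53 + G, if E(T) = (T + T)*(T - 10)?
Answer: 4134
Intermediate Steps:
E(T) = 2*T*(-10 + T) (E(T) = (2*T)*(-10 + T) = 2*T*(-10 + T))
G = 0 (G = -6 + 6 = 0)
E(13)*53 + G = (2*13*(-10 + 13))*53 + 0 = (2*13*3)*53 + 0 = 78*53 + 0 = 4134 + 0 = 4134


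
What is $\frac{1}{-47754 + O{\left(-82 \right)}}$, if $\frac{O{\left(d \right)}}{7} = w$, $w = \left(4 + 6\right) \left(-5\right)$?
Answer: $- \frac{1}{48104} \approx -2.0788 \cdot 10^{-5}$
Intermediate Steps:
$w = -50$ ($w = 10 \left(-5\right) = -50$)
$O{\left(d \right)} = -350$ ($O{\left(d \right)} = 7 \left(-50\right) = -350$)
$\frac{1}{-47754 + O{\left(-82 \right)}} = \frac{1}{-47754 - 350} = \frac{1}{-48104} = - \frac{1}{48104}$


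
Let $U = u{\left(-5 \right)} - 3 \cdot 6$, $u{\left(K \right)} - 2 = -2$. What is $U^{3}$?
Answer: $-5832$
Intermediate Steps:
$u{\left(K \right)} = 0$ ($u{\left(K \right)} = 2 - 2 = 0$)
$U = -18$ ($U = 0 - 3 \cdot 6 = 0 - 18 = -18$)
$U^{3} = \left(-18\right)^{3} = -5832$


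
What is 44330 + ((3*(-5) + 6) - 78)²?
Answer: 51899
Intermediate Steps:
44330 + ((3*(-5) + 6) - 78)² = 44330 + ((-15 + 6) - 78)² = 44330 + (-9 - 78)² = 44330 + (-87)² = 44330 + 7569 = 51899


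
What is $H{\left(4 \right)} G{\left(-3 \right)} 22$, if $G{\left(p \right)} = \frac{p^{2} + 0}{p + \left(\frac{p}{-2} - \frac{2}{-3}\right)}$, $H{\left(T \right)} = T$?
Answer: $- \frac{4752}{5} \approx -950.4$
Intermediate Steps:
$G{\left(p \right)} = \frac{p^{2}}{\frac{2}{3} + \frac{p}{2}}$ ($G{\left(p \right)} = \frac{p^{2}}{p + \left(p \left(- \frac{1}{2}\right) - - \frac{2}{3}\right)} = \frac{p^{2}}{p - \left(- \frac{2}{3} + \frac{p}{2}\right)} = \frac{p^{2}}{\frac{2}{3} + \frac{p}{2}}$)
$H{\left(4 \right)} G{\left(-3 \right)} 22 = 4 \frac{6 \left(-3\right)^{2}}{4 + 3 \left(-3\right)} 22 = 4 \cdot 6 \cdot 9 \frac{1}{4 - 9} \cdot 22 = 4 \cdot 6 \cdot 9 \frac{1}{-5} \cdot 22 = 4 \cdot 6 \cdot 9 \left(- \frac{1}{5}\right) 22 = 4 \left(- \frac{54}{5}\right) 22 = \left(- \frac{216}{5}\right) 22 = - \frac{4752}{5}$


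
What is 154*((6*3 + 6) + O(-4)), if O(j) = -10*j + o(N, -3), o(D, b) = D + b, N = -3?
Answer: 8932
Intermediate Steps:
O(j) = -6 - 10*j (O(j) = -10*j + (-3 - 3) = -10*j - 6 = -6 - 10*j)
154*((6*3 + 6) + O(-4)) = 154*((6*3 + 6) + (-6 - 10*(-4))) = 154*((18 + 6) + (-6 + 40)) = 154*(24 + 34) = 154*58 = 8932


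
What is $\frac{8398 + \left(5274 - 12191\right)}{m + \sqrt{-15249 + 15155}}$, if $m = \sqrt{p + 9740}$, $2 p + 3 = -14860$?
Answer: $\frac{2962}{9 \sqrt{114} + 2 i \sqrt{94}} \approx 29.618 - 5.9766 i$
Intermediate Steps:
$p = - \frac{14863}{2}$ ($p = - \frac{3}{2} + \frac{1}{2} \left(-14860\right) = - \frac{3}{2} - 7430 = - \frac{14863}{2} \approx -7431.5$)
$m = \frac{9 \sqrt{114}}{2}$ ($m = \sqrt{- \frac{14863}{2} + 9740} = \sqrt{\frac{4617}{2}} = \frac{9 \sqrt{114}}{2} \approx 48.047$)
$\frac{8398 + \left(5274 - 12191\right)}{m + \sqrt{-15249 + 15155}} = \frac{8398 + \left(5274 - 12191\right)}{\frac{9 \sqrt{114}}{2} + \sqrt{-15249 + 15155}} = \frac{8398 + \left(5274 - 12191\right)}{\frac{9 \sqrt{114}}{2} + \sqrt{-94}} = \frac{8398 - 6917}{\frac{9 \sqrt{114}}{2} + i \sqrt{94}} = \frac{1481}{\frac{9 \sqrt{114}}{2} + i \sqrt{94}}$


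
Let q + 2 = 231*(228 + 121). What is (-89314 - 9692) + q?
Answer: -18389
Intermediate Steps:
q = 80617 (q = -2 + 231*(228 + 121) = -2 + 231*349 = -2 + 80619 = 80617)
(-89314 - 9692) + q = (-89314 - 9692) + 80617 = -99006 + 80617 = -18389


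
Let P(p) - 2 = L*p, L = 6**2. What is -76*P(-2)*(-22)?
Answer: -117040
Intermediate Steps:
L = 36
P(p) = 2 + 36*p
-76*P(-2)*(-22) = -76*(2 + 36*(-2))*(-22) = -76*(2 - 72)*(-22) = -76*(-70)*(-22) = 5320*(-22) = -117040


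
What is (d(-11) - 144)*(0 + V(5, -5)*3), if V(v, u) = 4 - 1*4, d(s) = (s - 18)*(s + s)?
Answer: 0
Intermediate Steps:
d(s) = 2*s*(-18 + s) (d(s) = (-18 + s)*(2*s) = 2*s*(-18 + s))
V(v, u) = 0 (V(v, u) = 4 - 4 = 0)
(d(-11) - 144)*(0 + V(5, -5)*3) = (2*(-11)*(-18 - 11) - 144)*(0 + 0*3) = (2*(-11)*(-29) - 144)*(0 + 0) = (638 - 144)*0 = 494*0 = 0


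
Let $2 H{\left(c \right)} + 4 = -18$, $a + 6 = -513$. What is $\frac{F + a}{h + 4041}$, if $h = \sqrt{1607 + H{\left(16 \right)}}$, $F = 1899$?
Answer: $\frac{371772}{1088539} - \frac{184 \sqrt{399}}{1088539} \approx 0.33816$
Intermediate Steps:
$a = -519$ ($a = -6 - 513 = -519$)
$H{\left(c \right)} = -11$ ($H{\left(c \right)} = -2 + \frac{1}{2} \left(-18\right) = -2 - 9 = -11$)
$h = 2 \sqrt{399}$ ($h = \sqrt{1607 - 11} = \sqrt{1596} = 2 \sqrt{399} \approx 39.95$)
$\frac{F + a}{h + 4041} = \frac{1899 - 519}{2 \sqrt{399} + 4041} = \frac{1380}{4041 + 2 \sqrt{399}}$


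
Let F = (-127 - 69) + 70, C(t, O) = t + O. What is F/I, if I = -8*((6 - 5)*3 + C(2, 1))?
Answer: 21/8 ≈ 2.6250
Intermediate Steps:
C(t, O) = O + t
I = -48 (I = -8*((6 - 5)*3 + (1 + 2)) = -8*(1*3 + 3) = -8*(3 + 3) = -8*6 = -48)
F = -126 (F = -196 + 70 = -126)
F/I = -126/(-48) = -126*(-1/48) = 21/8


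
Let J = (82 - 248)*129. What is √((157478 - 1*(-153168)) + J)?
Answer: 4*√18077 ≈ 537.80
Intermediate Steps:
J = -21414 (J = -166*129 = -21414)
√((157478 - 1*(-153168)) + J) = √((157478 - 1*(-153168)) - 21414) = √((157478 + 153168) - 21414) = √(310646 - 21414) = √289232 = 4*√18077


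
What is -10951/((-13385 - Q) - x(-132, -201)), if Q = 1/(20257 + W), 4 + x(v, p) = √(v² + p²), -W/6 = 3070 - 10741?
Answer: 643793612254825592/786395783846768551 - 721687779159585*√257/786395783846768551 ≈ 0.80395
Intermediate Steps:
W = 46026 (W = -6*(3070 - 10741) = -6*(-7671) = 46026)
x(v, p) = -4 + √(p² + v²) (x(v, p) = -4 + √(v² + p²) = -4 + √(p² + v²))
Q = 1/66283 (Q = 1/(20257 + 46026) = 1/66283 ≈ 1.5087e-5)
-10951/((-13385 - Q) - x(-132, -201)) = -10951/((-13385 - 1*1/66283) - (-4 + √((-201)² + (-132)²))) = -10951/((-13385 - 1/66283) - (-4 + √(40401 + 17424))) = -10951/(-887197956/66283 - (-4 + √57825)) = -10951/(-887197956/66283 - (-4 + 15*√257)) = -10951/(-887197956/66283 + (4 - 15*√257)) = -10951/(-886932824/66283 - 15*√257)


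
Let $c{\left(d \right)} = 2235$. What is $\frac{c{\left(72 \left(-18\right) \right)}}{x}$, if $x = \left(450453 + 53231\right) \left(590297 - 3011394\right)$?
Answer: $- \frac{2235}{1219467821348} \approx -1.8328 \cdot 10^{-9}$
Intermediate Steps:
$x = -1219467821348$ ($x = 503684 \left(-2421097\right) = -1219467821348$)
$\frac{c{\left(72 \left(-18\right) \right)}}{x} = \frac{2235}{-1219467821348} = 2235 \left(- \frac{1}{1219467821348}\right) = - \frac{2235}{1219467821348}$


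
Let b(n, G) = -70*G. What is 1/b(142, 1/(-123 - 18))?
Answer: 141/70 ≈ 2.0143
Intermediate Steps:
1/b(142, 1/(-123 - 18)) = 1/(-70/(-123 - 18)) = 1/(-70/(-141)) = 1/(-70*(-1/141)) = 1/(70/141) = 141/70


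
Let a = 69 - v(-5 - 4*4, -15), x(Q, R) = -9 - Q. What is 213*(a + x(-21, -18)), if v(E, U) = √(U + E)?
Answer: 17253 - 1278*I ≈ 17253.0 - 1278.0*I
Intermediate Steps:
v(E, U) = √(E + U)
a = 69 - 6*I (a = 69 - √((-5 - 4*4) - 15) = 69 - √((-5 - 16) - 15) = 69 - √(-21 - 15) = 69 - √(-36) = 69 - 6*I ≈ 69.0 - 6.0*I)
213*(a + x(-21, -18)) = 213*((69 - 6*I) + (-9 - 1*(-21))) = 213*((69 - 6*I) + (-9 + 21)) = 213*((69 - 6*I) + 12) = 213*(81 - 6*I) = 17253 - 1278*I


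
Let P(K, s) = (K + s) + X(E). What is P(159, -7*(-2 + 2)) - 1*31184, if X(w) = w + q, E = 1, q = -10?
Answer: -31034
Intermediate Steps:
X(w) = -10 + w (X(w) = w - 10 = -10 + w)
P(K, s) = -9 + K + s (P(K, s) = (K + s) + (-10 + 1) = (K + s) - 9 = -9 + K + s)
P(159, -7*(-2 + 2)) - 1*31184 = (-9 + 159 - 7*(-2 + 2)) - 1*31184 = (-9 + 159 - 7*0) - 31184 = (-9 + 159 + 0) - 31184 = 150 - 31184 = -31034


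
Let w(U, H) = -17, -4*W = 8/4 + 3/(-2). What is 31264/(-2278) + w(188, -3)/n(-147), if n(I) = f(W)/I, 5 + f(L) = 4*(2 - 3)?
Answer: -995683/3417 ≈ -291.39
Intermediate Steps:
W = -⅛ (W = -(8/4 + 3/(-2))/4 = -(8*(¼) + 3*(-½))/4 = -(2 - 3/2)/4 = -¼*½ = -⅛ ≈ -0.12500)
f(L) = -9 (f(L) = -5 + 4*(2 - 3) = -5 + 4*(-1) = -5 - 4 = -9)
n(I) = -9/I
31264/(-2278) + w(188, -3)/n(-147) = 31264/(-2278) - 17/((-9/(-147))) = 31264*(-1/2278) - 17/((-9*(-1/147))) = -15632/1139 - 17/3/49 = -15632/1139 - 17*49/3 = -15632/1139 - 833/3 = -995683/3417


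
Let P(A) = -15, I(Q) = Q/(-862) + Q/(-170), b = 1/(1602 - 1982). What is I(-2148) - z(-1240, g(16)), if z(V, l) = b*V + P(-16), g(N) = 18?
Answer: 18699101/696065 ≈ 26.864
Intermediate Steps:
b = -1/380 (b = 1/(-380) = -1/380 ≈ -0.0026316)
I(Q) = -258*Q/36635 (I(Q) = Q*(-1/862) + Q*(-1/170) = -Q/862 - Q/170 = -258*Q/36635)
z(V, l) = -15 - V/380 (z(V, l) = -V/380 - 15 = -15 - V/380)
I(-2148) - z(-1240, g(16)) = -258/36635*(-2148) - (-15 - 1/380*(-1240)) = 554184/36635 - (-15 + 62/19) = 554184/36635 - 1*(-223/19) = 554184/36635 + 223/19 = 18699101/696065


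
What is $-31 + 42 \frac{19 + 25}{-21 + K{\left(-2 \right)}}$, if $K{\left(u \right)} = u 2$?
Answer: $- \frac{2623}{25} \approx -104.92$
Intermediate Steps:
$K{\left(u \right)} = 2 u$
$-31 + 42 \frac{19 + 25}{-21 + K{\left(-2 \right)}} = -31 + 42 \frac{19 + 25}{-21 + 2 \left(-2\right)} = -31 + 42 \frac{44}{-21 - 4} = -31 + 42 \frac{44}{-25} = -31 + 42 \cdot 44 \left(- \frac{1}{25}\right) = -31 + 42 \left(- \frac{44}{25}\right) = -31 - \frac{1848}{25} = - \frac{2623}{25}$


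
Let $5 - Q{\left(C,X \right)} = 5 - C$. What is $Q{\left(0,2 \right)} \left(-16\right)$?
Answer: $0$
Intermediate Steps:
$Q{\left(C,X \right)} = C$ ($Q{\left(C,X \right)} = 5 - \left(5 - C\right) = 5 + \left(-5 + C\right) = C$)
$Q{\left(0,2 \right)} \left(-16\right) = 0 \left(-16\right) = 0$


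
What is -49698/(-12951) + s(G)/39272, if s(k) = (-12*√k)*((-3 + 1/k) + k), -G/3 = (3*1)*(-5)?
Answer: 5522/1439 - 1891*√5/49090 ≈ 3.7513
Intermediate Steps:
G = 45 (G = -3*3*1*(-5) = -9*(-5) = -3*(-15) = 45)
s(k) = -12*√k*(-3 + k + 1/k) (s(k) = (-12*√k)*(-3 + k + 1/k) = -12*√k*(-3 + k + 1/k))
-49698/(-12951) + s(G)/39272 = -49698/(-12951) + (12*(-1 - 1*45*(-3 + 45))/√45)/39272 = -49698*(-1/12951) + (12*(√5/15)*(-1 - 1*45*42))*(1/39272) = 5522/1439 + (12*(√5/15)*(-1 - 1890))*(1/39272) = 5522/1439 + (12*(√5/15)*(-1891))*(1/39272) = 5522/1439 - 7564*√5/5*(1/39272) = 5522/1439 - 1891*√5/49090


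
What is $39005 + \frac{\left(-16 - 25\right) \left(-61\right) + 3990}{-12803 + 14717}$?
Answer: $\frac{74662061}{1914} \approx 39008.0$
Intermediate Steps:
$39005 + \frac{\left(-16 - 25\right) \left(-61\right) + 3990}{-12803 + 14717} = 39005 + \frac{\left(-41\right) \left(-61\right) + 3990}{1914} = 39005 + \left(2501 + 3990\right) \frac{1}{1914} = 39005 + 6491 \cdot \frac{1}{1914} = 39005 + \frac{6491}{1914} = \frac{74662061}{1914}$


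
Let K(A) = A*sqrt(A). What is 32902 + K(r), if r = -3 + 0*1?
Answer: 32902 - 3*I*sqrt(3) ≈ 32902.0 - 5.1962*I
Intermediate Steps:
r = -3 (r = -3 + 0 = -3)
K(A) = A**(3/2)
32902 + K(r) = 32902 + (-3)**(3/2) = 32902 - 3*I*sqrt(3)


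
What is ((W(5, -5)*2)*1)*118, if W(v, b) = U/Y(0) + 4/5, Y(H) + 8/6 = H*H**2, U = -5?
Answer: 5369/5 ≈ 1073.8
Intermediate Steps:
Y(H) = -4/3 + H**3 (Y(H) = -4/3 + H*H**2 = -4/3 + H**3)
W(v, b) = 91/20 (W(v, b) = -5/(-4/3 + 0**3) + 4/5 = -5/(-4/3 + 0) + 4*(1/5) = -5/(-4/3) + 4/5 = -5*(-3/4) + 4/5 = 15/4 + 4/5 = 91/20)
((W(5, -5)*2)*1)*118 = (((91/20)*2)*1)*118 = ((91/10)*1)*118 = (91/10)*118 = 5369/5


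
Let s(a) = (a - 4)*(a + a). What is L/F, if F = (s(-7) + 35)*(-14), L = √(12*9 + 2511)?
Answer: -√291/882 ≈ -0.019341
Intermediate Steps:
s(a) = 2*a*(-4 + a) (s(a) = (-4 + a)*(2*a) = 2*a*(-4 + a))
L = 3*√291 (L = √(108 + 2511) = √2619 = 3*√291 ≈ 51.176)
F = -2646 (F = (2*(-7)*(-4 - 7) + 35)*(-14) = (2*(-7)*(-11) + 35)*(-14) = (154 + 35)*(-14) = 189*(-14) = -2646)
L/F = (3*√291)/(-2646) = (3*√291)*(-1/2646) = -√291/882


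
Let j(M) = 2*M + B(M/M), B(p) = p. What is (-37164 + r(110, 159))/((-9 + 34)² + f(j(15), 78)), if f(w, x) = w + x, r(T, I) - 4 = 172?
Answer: -18494/367 ≈ -50.392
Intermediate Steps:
r(T, I) = 176 (r(T, I) = 4 + 172 = 176)
j(M) = 1 + 2*M (j(M) = 2*M + M/M = 2*M + 1 = 1 + 2*M)
(-37164 + r(110, 159))/((-9 + 34)² + f(j(15), 78)) = (-37164 + 176)/((-9 + 34)² + ((1 + 2*15) + 78)) = -36988/(25² + ((1 + 30) + 78)) = -36988/(625 + (31 + 78)) = -36988/(625 + 109) = -36988/734 = -36988*1/734 = -18494/367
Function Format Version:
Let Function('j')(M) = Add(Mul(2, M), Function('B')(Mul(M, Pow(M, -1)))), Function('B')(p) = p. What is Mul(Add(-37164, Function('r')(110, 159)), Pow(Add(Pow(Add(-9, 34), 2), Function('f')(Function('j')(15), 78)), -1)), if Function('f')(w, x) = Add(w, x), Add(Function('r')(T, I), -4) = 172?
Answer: Rational(-18494, 367) ≈ -50.392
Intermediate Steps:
Function('r')(T, I) = 176 (Function('r')(T, I) = Add(4, 172) = 176)
Function('j')(M) = Add(1, Mul(2, M)) (Function('j')(M) = Add(Mul(2, M), Mul(M, Pow(M, -1))) = Add(Mul(2, M), 1) = Add(1, Mul(2, M)))
Mul(Add(-37164, Function('r')(110, 159)), Pow(Add(Pow(Add(-9, 34), 2), Function('f')(Function('j')(15), 78)), -1)) = Mul(Add(-37164, 176), Pow(Add(Pow(Add(-9, 34), 2), Add(Add(1, Mul(2, 15)), 78)), -1)) = Mul(-36988, Pow(Add(Pow(25, 2), Add(Add(1, 30), 78)), -1)) = Mul(-36988, Pow(Add(625, Add(31, 78)), -1)) = Mul(-36988, Pow(Add(625, 109), -1)) = Mul(-36988, Pow(734, -1)) = Mul(-36988, Rational(1, 734)) = Rational(-18494, 367)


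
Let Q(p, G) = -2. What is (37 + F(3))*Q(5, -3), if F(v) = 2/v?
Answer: -226/3 ≈ -75.333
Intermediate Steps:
(37 + F(3))*Q(5, -3) = (37 + 2/3)*(-2) = (37 + 2*(⅓))*(-2) = (37 + ⅔)*(-2) = (113/3)*(-2) = -226/3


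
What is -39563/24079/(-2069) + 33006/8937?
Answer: 548231458079/148412144529 ≈ 3.6940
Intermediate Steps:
-39563/24079/(-2069) + 33006/8937 = -39563*1/24079*(-1/2069) + 33006*(1/8937) = -39563/24079*(-1/2069) + 11002/2979 = 39563/49819451 + 11002/2979 = 548231458079/148412144529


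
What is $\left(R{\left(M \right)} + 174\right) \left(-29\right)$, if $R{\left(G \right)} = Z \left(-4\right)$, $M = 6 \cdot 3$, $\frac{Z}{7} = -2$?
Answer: $-6670$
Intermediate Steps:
$Z = -14$ ($Z = 7 \left(-2\right) = -14$)
$M = 18$
$R{\left(G \right)} = 56$ ($R{\left(G \right)} = \left(-14\right) \left(-4\right) = 56$)
$\left(R{\left(M \right)} + 174\right) \left(-29\right) = \left(56 + 174\right) \left(-29\right) = 230 \left(-29\right) = -6670$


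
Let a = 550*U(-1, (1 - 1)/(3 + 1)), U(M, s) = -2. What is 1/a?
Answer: -1/1100 ≈ -0.00090909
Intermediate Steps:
a = -1100 (a = 550*(-2) = -1100)
1/a = 1/(-1100) = -1/1100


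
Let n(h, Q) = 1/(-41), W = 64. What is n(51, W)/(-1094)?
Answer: 1/44854 ≈ 2.2295e-5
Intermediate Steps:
n(h, Q) = -1/41
n(51, W)/(-1094) = -1/41/(-1094) = -1/41*(-1/1094) = 1/44854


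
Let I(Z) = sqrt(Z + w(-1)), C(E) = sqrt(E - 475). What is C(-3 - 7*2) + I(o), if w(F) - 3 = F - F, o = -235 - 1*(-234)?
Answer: sqrt(2) + 2*I*sqrt(123) ≈ 1.4142 + 22.181*I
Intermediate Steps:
o = -1 (o = -235 + 234 = -1)
w(F) = 3 (w(F) = 3 + (F - F) = 3 + 0 = 3)
C(E) = sqrt(-475 + E)
I(Z) = sqrt(3 + Z) (I(Z) = sqrt(Z + 3) = sqrt(3 + Z))
C(-3 - 7*2) + I(o) = sqrt(-475 + (-3 - 7*2)) + sqrt(3 - 1) = sqrt(-475 + (-3 - 14)) + sqrt(2) = sqrt(-475 - 17) + sqrt(2) = sqrt(-492) + sqrt(2) = 2*I*sqrt(123) + sqrt(2) = sqrt(2) + 2*I*sqrt(123)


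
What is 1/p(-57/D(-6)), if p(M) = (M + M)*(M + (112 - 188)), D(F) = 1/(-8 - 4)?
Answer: 1/831744 ≈ 1.2023e-6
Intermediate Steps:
D(F) = -1/12 (D(F) = 1/(-12) = -1/12)
p(M) = 2*M*(-76 + M) (p(M) = (2*M)*(M - 76) = (2*M)*(-76 + M) = 2*M*(-76 + M))
1/p(-57/D(-6)) = 1/(2*(-57/(-1/12))*(-76 - 57/(-1/12))) = 1/(2*(-57*(-12))*(-76 - 57*(-12))) = 1/(2*684*(-76 + 684)) = 1/(2*684*608) = 1/831744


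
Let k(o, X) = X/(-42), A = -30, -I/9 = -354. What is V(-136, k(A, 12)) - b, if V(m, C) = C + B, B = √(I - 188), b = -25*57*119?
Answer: 1187023/7 + √2998 ≈ 1.6963e+5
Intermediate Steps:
I = 3186 (I = -9*(-354) = 3186)
k(o, X) = -X/42 (k(o, X) = X*(-1/42) = -X/42)
b = -169575 (b = -1425*119 = -169575)
B = √2998 (B = √(3186 - 188) = √2998 ≈ 54.754)
V(m, C) = C + √2998
V(-136, k(A, 12)) - b = (-1/42*12 + √2998) - 1*(-169575) = (-2/7 + √2998) + 169575 = 1187023/7 + √2998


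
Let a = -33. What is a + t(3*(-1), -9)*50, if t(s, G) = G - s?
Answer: -333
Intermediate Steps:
a + t(3*(-1), -9)*50 = -33 + (-9 - 3*(-1))*50 = -33 + (-9 - 1*(-3))*50 = -33 + (-9 + 3)*50 = -33 - 6*50 = -33 - 300 = -333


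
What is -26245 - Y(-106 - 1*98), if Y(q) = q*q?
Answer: -67861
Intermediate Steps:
Y(q) = q²
-26245 - Y(-106 - 1*98) = -26245 - (-106 - 1*98)² = -26245 - (-106 - 98)² = -26245 - 1*(-204)² = -26245 - 1*41616 = -26245 - 41616 = -67861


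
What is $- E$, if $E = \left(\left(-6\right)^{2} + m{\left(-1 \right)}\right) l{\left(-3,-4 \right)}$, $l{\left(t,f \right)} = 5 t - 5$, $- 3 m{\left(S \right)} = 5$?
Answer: $\frac{2060}{3} \approx 686.67$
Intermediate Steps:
$m{\left(S \right)} = - \frac{5}{3}$ ($m{\left(S \right)} = \left(- \frac{1}{3}\right) 5 = - \frac{5}{3}$)
$l{\left(t,f \right)} = -5 + 5 t$
$E = - \frac{2060}{3}$ ($E = \left(\left(-6\right)^{2} - \frac{5}{3}\right) \left(-5 + 5 \left(-3\right)\right) = \left(36 - \frac{5}{3}\right) \left(-5 - 15\right) = \frac{103}{3} \left(-20\right) = - \frac{2060}{3} \approx -686.67$)
$- E = \left(-1\right) \left(- \frac{2060}{3}\right) = \frac{2060}{3}$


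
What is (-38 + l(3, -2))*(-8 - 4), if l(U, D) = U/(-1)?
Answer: 492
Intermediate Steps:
l(U, D) = -U (l(U, D) = U*(-1) = -U)
(-38 + l(3, -2))*(-8 - 4) = (-38 - 1*3)*(-8 - 4) = (-38 - 3)*(-12) = -41*(-12) = 492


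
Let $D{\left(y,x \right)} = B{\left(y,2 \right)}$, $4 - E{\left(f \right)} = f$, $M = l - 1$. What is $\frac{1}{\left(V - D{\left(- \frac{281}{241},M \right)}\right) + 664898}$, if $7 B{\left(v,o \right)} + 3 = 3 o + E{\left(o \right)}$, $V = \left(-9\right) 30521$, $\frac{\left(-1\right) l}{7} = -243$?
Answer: $\frac{7}{2731458} \approx 2.5627 \cdot 10^{-6}$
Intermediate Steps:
$l = 1701$ ($l = \left(-7\right) \left(-243\right) = 1701$)
$M = 1700$ ($M = 1701 - 1 = 1700$)
$E{\left(f \right)} = 4 - f$
$V = -274689$
$B{\left(v,o \right)} = \frac{1}{7} + \frac{2 o}{7}$ ($B{\left(v,o \right)} = - \frac{3}{7} + \frac{3 o - \left(-4 + o\right)}{7} = - \frac{3}{7} + \frac{4 + 2 o}{7} = - \frac{3}{7} + \left(\frac{4}{7} + \frac{2 o}{7}\right) = \frac{1}{7} + \frac{2 o}{7}$)
$D{\left(y,x \right)} = \frac{5}{7}$ ($D{\left(y,x \right)} = \frac{1}{7} + \frac{2}{7} \cdot 2 = \frac{1}{7} + \frac{4}{7} = \frac{5}{7}$)
$\frac{1}{\left(V - D{\left(- \frac{281}{241},M \right)}\right) + 664898} = \frac{1}{\left(-274689 - \frac{5}{7}\right) + 664898} = \frac{1}{- \frac{1922828}{7} + 664898} = \frac{1}{\frac{2731458}{7}} = \frac{7}{2731458}$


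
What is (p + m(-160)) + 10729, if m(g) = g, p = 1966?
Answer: 12535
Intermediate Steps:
(p + m(-160)) + 10729 = (1966 - 160) + 10729 = 1806 + 10729 = 12535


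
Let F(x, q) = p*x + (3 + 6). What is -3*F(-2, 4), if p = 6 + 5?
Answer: 39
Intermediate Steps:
p = 11
F(x, q) = 9 + 11*x (F(x, q) = 11*x + (3 + 6) = 11*x + 9 = 9 + 11*x)
-3*F(-2, 4) = -3*(9 + 11*(-2)) = -3*(9 - 22) = -3*(-13) = 39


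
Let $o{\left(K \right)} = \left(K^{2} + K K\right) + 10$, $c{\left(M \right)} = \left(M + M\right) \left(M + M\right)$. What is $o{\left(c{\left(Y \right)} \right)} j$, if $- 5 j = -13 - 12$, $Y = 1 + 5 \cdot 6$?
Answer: $147763410$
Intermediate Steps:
$Y = 31$ ($Y = 1 + 30 = 31$)
$c{\left(M \right)} = 4 M^{2}$ ($c{\left(M \right)} = 2 M 2 M = 4 M^{2}$)
$o{\left(K \right)} = 10 + 2 K^{2}$ ($o{\left(K \right)} = \left(K^{2} + K^{2}\right) + 10 = 2 K^{2} + 10 = 10 + 2 K^{2}$)
$j = 5$ ($j = - \frac{-13 - 12}{5} = \left(- \frac{1}{5}\right) \left(-25\right) = 5$)
$o{\left(c{\left(Y \right)} \right)} j = \left(10 + 2 \left(4 \cdot 31^{2}\right)^{2}\right) 5 = \left(10 + 2 \left(4 \cdot 961\right)^{2}\right) 5 = \left(10 + 2 \cdot 3844^{2}\right) 5 = \left(10 + 2 \cdot 14776336\right) 5 = \left(10 + 29552672\right) 5 = 29552682 \cdot 5 = 147763410$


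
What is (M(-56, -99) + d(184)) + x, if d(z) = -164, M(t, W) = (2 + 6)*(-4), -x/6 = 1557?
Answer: -9538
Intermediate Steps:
x = -9342 (x = -6*1557 = -9342)
M(t, W) = -32 (M(t, W) = 8*(-4) = -32)
(M(-56, -99) + d(184)) + x = (-32 - 164) - 9342 = -196 - 9342 = -9538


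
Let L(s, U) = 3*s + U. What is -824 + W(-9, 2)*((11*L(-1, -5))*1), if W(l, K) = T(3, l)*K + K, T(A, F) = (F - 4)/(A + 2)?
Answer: -2712/5 ≈ -542.40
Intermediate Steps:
L(s, U) = U + 3*s
T(A, F) = (-4 + F)/(2 + A)
W(l, K) = K + K*(-4/5 + l/5) (W(l, K) = ((-4 + l)/(2 + 3))*K + K = ((-4 + l)/5)*K + K = (-4/5 + l/5)*K + K = K*(-4/5 + l/5) + K = K + K*(-4/5 + l/5))
-824 + W(-9, 2)*((11*L(-1, -5))*1) = -824 + ((1/5)*2*(1 - 9))*((11*(-5 + 3*(-1)))*1) = -824 + ((1/5)*2*(-8))*((11*(-5 - 3))*1) = -824 - 16*11*(-8)/5 = -824 - (-1408)/5 = -824 - 16/5*(-88) = -824 + 1408/5 = -2712/5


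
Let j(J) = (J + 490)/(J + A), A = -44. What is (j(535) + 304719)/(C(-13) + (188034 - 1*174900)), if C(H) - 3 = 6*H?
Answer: 149618054/6411969 ≈ 23.334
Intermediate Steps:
j(J) = (490 + J)/(-44 + J) (j(J) = (J + 490)/(J - 44) = (490 + J)/(-44 + J))
C(H) = 3 + 6*H
(j(535) + 304719)/(C(-13) + (188034 - 1*174900)) = ((490 + 535)/(-44 + 535) + 304719)/((3 + 6*(-13)) + (188034 - 1*174900)) = (1025/491 + 304719)/((3 - 78) + (188034 - 174900)) = ((1/491)*1025 + 304719)/(-75 + 13134) = (1025/491 + 304719)/13059 = (149618054/491)*(1/13059) = 149618054/6411969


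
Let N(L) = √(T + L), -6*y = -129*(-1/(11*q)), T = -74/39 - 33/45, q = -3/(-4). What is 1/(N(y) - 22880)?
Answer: -49077600/1122895499233 - I*√24094785/1122895499233 ≈ -4.3706e-5 - 4.3714e-9*I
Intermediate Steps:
q = ¾ (q = -3*(-¼) = ¾ ≈ 0.75000)
T = -171/65 (T = -74*1/39 - 33*1/45 = -74/39 - 11/15 = -171/65 ≈ -2.6308)
y = -86/33 (y = -(-43)/(2*((¾)*(-11))) = -(-43)/(2*(-33/4)) = -(-43)*(-4)/(2*33) = -⅙*172/11 = -86/33 ≈ -2.6061)
N(L) = √(-171/65 + L)
1/(N(y) - 22880) = 1/(√(-11115 + 4225*(-86/33))/65 - 22880) = 1/(√(-11115 - 363350/33)/65 - 22880) = 1/(√(-730145/33)/65 - 22880) = 1/((I*√24094785/33)/65 - 22880) = 1/(I*√24094785/2145 - 22880) = 1/(-22880 + I*√24094785/2145)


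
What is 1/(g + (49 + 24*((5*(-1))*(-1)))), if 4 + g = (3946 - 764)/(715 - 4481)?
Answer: 1883/309104 ≈ 0.0060918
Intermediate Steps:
g = -9123/1883 (g = -4 + (3946 - 764)/(715 - 4481) = -4 + 3182/(-3766) = -4 + 3182*(-1/3766) = -4 - 1591/1883 = -9123/1883 ≈ -4.8449)
1/(g + (49 + 24*((5*(-1))*(-1)))) = 1/(-9123/1883 + (49 + 24*((5*(-1))*(-1)))) = 1/(-9123/1883 + (49 + 24*(-5*(-1)))) = 1/(-9123/1883 + (49 + 24*5)) = 1/(-9123/1883 + (49 + 120)) = 1/(-9123/1883 + 169) = 1/(309104/1883) = 1883/309104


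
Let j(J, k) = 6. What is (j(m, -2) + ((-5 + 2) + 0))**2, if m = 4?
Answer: 9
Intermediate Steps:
(j(m, -2) + ((-5 + 2) + 0))**2 = (6 + ((-5 + 2) + 0))**2 = (6 + (-3 + 0))**2 = (6 - 3)**2 = 3**2 = 9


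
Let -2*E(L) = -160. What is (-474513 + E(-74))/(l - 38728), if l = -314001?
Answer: 474433/352729 ≈ 1.3450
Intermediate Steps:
E(L) = 80 (E(L) = -½*(-160) = 80)
(-474513 + E(-74))/(l - 38728) = (-474513 + 80)/(-314001 - 38728) = -474433/(-352729) = -474433*(-1/352729) = 474433/352729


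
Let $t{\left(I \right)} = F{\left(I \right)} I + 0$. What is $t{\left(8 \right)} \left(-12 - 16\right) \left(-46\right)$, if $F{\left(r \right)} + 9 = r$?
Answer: $-10304$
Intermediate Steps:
$F{\left(r \right)} = -9 + r$
$t{\left(I \right)} = I \left(-9 + I\right)$ ($t{\left(I \right)} = \left(-9 + I\right) I + 0 = I \left(-9 + I\right) + 0 = I \left(-9 + I\right)$)
$t{\left(8 \right)} \left(-12 - 16\right) \left(-46\right) = 8 \left(-9 + 8\right) \left(-12 - 16\right) \left(-46\right) = 8 \left(-1\right) \left(-12 - 16\right) \left(-46\right) = \left(-8\right) \left(-28\right) \left(-46\right) = 224 \left(-46\right) = -10304$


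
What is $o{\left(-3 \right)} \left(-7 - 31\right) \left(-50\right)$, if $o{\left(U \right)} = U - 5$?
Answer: $-15200$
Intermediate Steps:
$o{\left(U \right)} = -5 + U$ ($o{\left(U \right)} = U - 5 = -5 + U$)
$o{\left(-3 \right)} \left(-7 - 31\right) \left(-50\right) = \left(-5 - 3\right) \left(-7 - 31\right) \left(-50\right) = \left(-8\right) \left(-38\right) \left(-50\right) = 304 \left(-50\right) = -15200$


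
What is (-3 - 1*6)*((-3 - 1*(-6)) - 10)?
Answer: 63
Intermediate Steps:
(-3 - 1*6)*((-3 - 1*(-6)) - 10) = (-3 - 6)*((-3 + 6) - 10) = -9*(3 - 10) = -9*(-7) = 63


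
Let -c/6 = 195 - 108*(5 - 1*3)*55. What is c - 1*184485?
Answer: -114375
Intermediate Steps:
c = 70110 (c = -6*(195 - 108*(5 - 1*3)*55) = -6*(195 - 108*(5 - 3)*55) = -6*(195 - 216*55) = -6*(195 - 108*110) = -6*(195 - 11880) = -6*(-11685) = 70110)
c - 1*184485 = 70110 - 1*184485 = 70110 - 184485 = -114375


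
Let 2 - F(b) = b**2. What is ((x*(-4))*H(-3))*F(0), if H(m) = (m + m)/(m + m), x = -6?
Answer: 48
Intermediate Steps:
H(m) = 1 (H(m) = (2*m)/((2*m)) = (2*m)*(1/(2*m)) = 1)
F(b) = 2 - b**2
((x*(-4))*H(-3))*F(0) = (-6*(-4)*1)*(2 - 1*0**2) = (24*1)*(2 - 1*0) = 24*(2 + 0) = 24*2 = 48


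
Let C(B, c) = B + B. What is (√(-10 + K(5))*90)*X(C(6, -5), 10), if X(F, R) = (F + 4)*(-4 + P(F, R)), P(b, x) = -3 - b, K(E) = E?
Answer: -27360*I*√5 ≈ -61179.0*I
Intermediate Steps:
C(B, c) = 2*B
X(F, R) = (-7 - F)*(4 + F) (X(F, R) = (F + 4)*(-4 + (-3 - F)) = (4 + F)*(-7 - F) = (-7 - F)*(4 + F))
(√(-10 + K(5))*90)*X(C(6, -5), 10) = (√(-10 + 5)*90)*(-28 - (2*6)² - 22*6) = (√(-5)*90)*(-28 - 1*12² - 11*12) = ((I*√5)*90)*(-28 - 1*144 - 132) = (90*I*√5)*(-28 - 144 - 132) = (90*I*√5)*(-304) = -27360*I*√5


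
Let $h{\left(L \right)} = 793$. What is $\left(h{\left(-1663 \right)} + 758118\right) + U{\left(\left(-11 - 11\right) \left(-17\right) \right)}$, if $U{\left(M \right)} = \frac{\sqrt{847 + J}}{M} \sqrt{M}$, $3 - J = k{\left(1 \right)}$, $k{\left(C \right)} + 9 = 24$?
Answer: $758911 + \frac{\sqrt{312290}}{374} \approx 7.5891 \cdot 10^{5}$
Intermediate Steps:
$k{\left(C \right)} = 15$ ($k{\left(C \right)} = -9 + 24 = 15$)
$J = -12$ ($J = 3 - 15 = -12$)
$U{\left(M \right)} = \frac{\sqrt{835}}{\sqrt{M}}$ ($U{\left(M \right)} = \frac{\sqrt{847 - 12}}{M} \sqrt{M} = \frac{\sqrt{835}}{M} \sqrt{M} = \frac{\sqrt{835}}{\sqrt{M}}$)
$\left(h{\left(-1663 \right)} + 758118\right) + U{\left(\left(-11 - 11\right) \left(-17\right) \right)} = \left(793 + 758118\right) + \frac{\sqrt{835}}{\sqrt{374}} = 758911 + \frac{\sqrt{835}}{\sqrt{374}} = 758911 + \sqrt{835} \frac{\sqrt{374}}{374} = 758911 + \frac{\sqrt{312290}}{374}$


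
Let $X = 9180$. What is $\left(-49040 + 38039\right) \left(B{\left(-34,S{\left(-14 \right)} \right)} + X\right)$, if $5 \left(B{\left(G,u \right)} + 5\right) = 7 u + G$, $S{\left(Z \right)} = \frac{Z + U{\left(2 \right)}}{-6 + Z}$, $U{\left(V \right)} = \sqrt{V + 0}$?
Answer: $- \frac{5043507459}{50} + \frac{77007 \sqrt{2}}{100} \approx -1.0087 \cdot 10^{8}$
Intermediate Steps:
$U{\left(V \right)} = \sqrt{V}$
$S{\left(Z \right)} = \frac{Z + \sqrt{2}}{-6 + Z}$
$B{\left(G,u \right)} = -5 + \frac{G}{5} + \frac{7 u}{5}$ ($B{\left(G,u \right)} = -5 + \frac{7 u + G}{5} = -5 + \frac{G + 7 u}{5} = -5 + \left(\frac{G}{5} + \frac{7 u}{5}\right) = -5 + \frac{G}{5} + \frac{7 u}{5}$)
$\left(-49040 + 38039\right) \left(B{\left(-34,S{\left(-14 \right)} \right)} + X\right) = \left(-49040 + 38039\right) \left(\left(-5 + \frac{1}{5} \left(-34\right) + \frac{7 \frac{-14 + \sqrt{2}}{-6 - 14}}{5}\right) + 9180\right) = - 11001 \left(\left(-5 - \frac{34}{5} + \frac{7 \frac{-14 + \sqrt{2}}{-20}}{5}\right) + 9180\right) = - 11001 \left(\left(-5 - \frac{34}{5} + \frac{7 \left(- \frac{-14 + \sqrt{2}}{20}\right)}{5}\right) + 9180\right) = - 11001 \left(\left(-5 - \frac{34}{5} + \frac{7 \left(\frac{7}{10} - \frac{\sqrt{2}}{20}\right)}{5}\right) + 9180\right) = - 11001 \left(\left(-5 - \frac{34}{5} + \left(\frac{49}{50} - \frac{7 \sqrt{2}}{100}\right)\right) + 9180\right) = - 11001 \left(\left(- \frac{541}{50} - \frac{7 \sqrt{2}}{100}\right) + 9180\right) = - 11001 \left(\frac{458459}{50} - \frac{7 \sqrt{2}}{100}\right) = - \frac{5043507459}{50} + \frac{77007 \sqrt{2}}{100}$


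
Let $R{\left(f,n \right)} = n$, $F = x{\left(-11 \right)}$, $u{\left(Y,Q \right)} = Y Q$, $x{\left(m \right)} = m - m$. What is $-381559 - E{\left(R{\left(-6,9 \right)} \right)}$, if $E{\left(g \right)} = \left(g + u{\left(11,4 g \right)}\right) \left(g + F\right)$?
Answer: $-385204$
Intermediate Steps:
$x{\left(m \right)} = 0$
$u{\left(Y,Q \right)} = Q Y$
$F = 0$
$E{\left(g \right)} = 45 g^{2}$ ($E{\left(g \right)} = \left(g + 4 g 11\right) \left(g + 0\right) = \left(g + 44 g\right) g = 45 g g = 45 g^{2}$)
$-381559 - E{\left(R{\left(-6,9 \right)} \right)} = -381559 - 45 \cdot 9^{2} = -381559 - 45 \cdot 81 = -381559 - 3645 = -385204$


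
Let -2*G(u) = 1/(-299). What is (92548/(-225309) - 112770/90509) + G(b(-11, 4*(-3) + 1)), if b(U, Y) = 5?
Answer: -20182752179195/12194710384038 ≈ -1.6550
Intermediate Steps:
G(u) = 1/598 (G(u) = -1/2/(-299) = -1/2*(-1/299) = 1/598)
(92548/(-225309) - 112770/90509) + G(b(-11, 4*(-3) + 1)) = (92548/(-225309) - 112770/90509) + 1/598 = (92548*(-1/225309) - 112770*1/90509) + 1/598 = (-92548/225309 - 112770/90509) + 1/598 = -33784522862/20392492281 + 1/598 = -20182752179195/12194710384038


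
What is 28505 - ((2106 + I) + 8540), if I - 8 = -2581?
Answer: 20432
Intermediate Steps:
I = -2573 (I = 8 - 2581 = -2573)
28505 - ((2106 + I) + 8540) = 28505 - ((2106 - 2573) + 8540) = 28505 - (-467 + 8540) = 28505 - 1*8073 = 28505 - 8073 = 20432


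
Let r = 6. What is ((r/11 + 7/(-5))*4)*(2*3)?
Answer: -1128/55 ≈ -20.509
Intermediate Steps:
((r/11 + 7/(-5))*4)*(2*3) = ((6/11 + 7/(-5))*4)*(2*3) = ((6*(1/11) + 7*(-1/5))*4)*6 = ((6/11 - 7/5)*4)*6 = -47/55*4*6 = -188/55*6 = -1128/55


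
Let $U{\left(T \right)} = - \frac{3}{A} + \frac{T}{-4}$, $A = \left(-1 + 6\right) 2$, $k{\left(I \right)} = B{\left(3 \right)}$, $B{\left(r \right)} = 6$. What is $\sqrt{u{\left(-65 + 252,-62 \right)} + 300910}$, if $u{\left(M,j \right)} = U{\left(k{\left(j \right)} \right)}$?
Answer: $\frac{\sqrt{7522705}}{5} \approx 548.55$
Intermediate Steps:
$k{\left(I \right)} = 6$
$A = 10$ ($A = 5 \cdot 2 = 10$)
$U{\left(T \right)} = - \frac{3}{10} - \frac{T}{4}$ ($U{\left(T \right)} = - \frac{3}{10} + \frac{T}{-4} = \left(-3\right) \frac{1}{10} + T \left(- \frac{1}{4}\right) = - \frac{3}{10} - \frac{T}{4}$)
$u{\left(M,j \right)} = - \frac{9}{5}$ ($u{\left(M,j \right)} = - \frac{3}{10} - \frac{3}{2} = - \frac{9}{5}$)
$\sqrt{u{\left(-65 + 252,-62 \right)} + 300910} = \sqrt{- \frac{9}{5} + 300910} = \sqrt{\frac{1504541}{5}} = \frac{\sqrt{7522705}}{5}$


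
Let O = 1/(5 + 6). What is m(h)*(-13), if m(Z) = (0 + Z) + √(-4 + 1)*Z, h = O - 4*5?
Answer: 2847/11 + 2847*I*√3/11 ≈ 258.82 + 448.29*I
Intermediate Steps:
O = 1/11 ≈ 0.090909
h = -219/11 (h = 1/11 - 4*5 = 1/11 - 20 = -219/11 ≈ -19.909)
m(Z) = Z + I*Z*√3 (m(Z) = Z + √(-3)*Z = Z + (I*√3)*Z = Z + I*Z*√3)
m(h)*(-13) = -219*(1 + I*√3)/11*(-13) = (-219/11 - 219*I*√3/11)*(-13) = 2847/11 + 2847*I*√3/11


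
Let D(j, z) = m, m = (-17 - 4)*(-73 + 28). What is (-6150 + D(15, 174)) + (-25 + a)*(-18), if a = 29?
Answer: -5277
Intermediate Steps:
m = 945 (m = -21*(-45) = 945)
D(j, z) = 945
(-6150 + D(15, 174)) + (-25 + a)*(-18) = (-6150 + 945) + (-25 + 29)*(-18) = -5205 + 4*(-18) = -5205 - 72 = -5277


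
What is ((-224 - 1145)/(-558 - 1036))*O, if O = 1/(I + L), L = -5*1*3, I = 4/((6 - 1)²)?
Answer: -34225/591374 ≈ -0.057874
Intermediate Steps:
I = 4/25 (I = 4/(5²) = 4/25 ≈ 0.16000)
L = -15 (L = -5*3 = -15)
O = -25/371 (O = 1/(4/25 - 15) = 1/(-371/25) = -25/371 ≈ -0.067385)
((-224 - 1145)/(-558 - 1036))*O = ((-224 - 1145)/(-558 - 1036))*(-25/371) = -1369/(-1594)*(-25/371) = -1369*(-1/1594)*(-25/371) = (1369/1594)*(-25/371) = -34225/591374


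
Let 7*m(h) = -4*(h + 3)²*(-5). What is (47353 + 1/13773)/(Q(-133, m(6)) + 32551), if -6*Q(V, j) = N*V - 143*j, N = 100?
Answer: 4565350090/3883761041 ≈ 1.1755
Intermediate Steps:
m(h) = 20*(3 + h)²/7 (m(h) = (-4*(h + 3)²*(-5))/7 = (-4*(3 + h)²*(-5))/7 = (20*(3 + h)²)/7 = 20*(3 + h)²/7)
Q(V, j) = -50*V/3 + 143*j/6 (Q(V, j) = -(100*V - 143*j)/6 = -(-143*j + 100*V)/6 = -50*V/3 + 143*j/6)
(47353 + 1/13773)/(Q(-133, m(6)) + 32551) = (47353 + 1/13773)/((-50/3*(-133) + 143*(20*(3 + 6)²/7)/6) + 32551) = (47353 + 1/13773)/((6650/3 + 143*((20/7)*9²)/6) + 32551) = 652192870/(13773*((6650/3 + 143*((20/7)*81)/6) + 32551)) = 652192870/(13773*((6650/3 + (143/6)*(1620/7)) + 32551)) = 652192870/(13773*((6650/3 + 38610/7) + 32551)) = 652192870/(13773*(162380/21 + 32551)) = 652192870/(13773*(845951/21)) = (652192870/13773)*(21/845951) = 4565350090/3883761041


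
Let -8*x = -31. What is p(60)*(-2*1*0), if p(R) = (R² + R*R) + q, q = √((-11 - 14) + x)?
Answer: 0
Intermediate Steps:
x = 31/8 (x = -⅛*(-31) = 31/8 ≈ 3.8750)
q = 13*I*√2/4 (q = √((-11 - 14) + 31/8) = √(-25 + 31/8) = √(-169/8) = 13*I*√2/4 ≈ 4.5962*I)
p(R) = 2*R² + 13*I*√2/4 (p(R) = (R² + R*R) + 13*I*√2/4 = (R² + R²) + 13*I*√2/4 = 2*R² + 13*I*√2/4)
p(60)*(-2*1*0) = (2*60² + 13*I*√2/4)*(-2*1*0) = (2*3600 + 13*I*√2/4)*(-2*0) = (7200 + 13*I*√2/4)*0 = 0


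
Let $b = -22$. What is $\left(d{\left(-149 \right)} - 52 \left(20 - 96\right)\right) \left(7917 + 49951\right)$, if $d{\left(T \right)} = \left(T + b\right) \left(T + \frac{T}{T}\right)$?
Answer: $1693217680$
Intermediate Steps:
$d{\left(T \right)} = \left(1 + T\right) \left(-22 + T\right)$ ($d{\left(T \right)} = \left(T - 22\right) \left(T + \frac{T}{T}\right) = \left(-22 + T\right) \left(T + 1\right) = \left(-22 + T\right) \left(1 + T\right) = \left(1 + T\right) \left(-22 + T\right)$)
$\left(d{\left(-149 \right)} - 52 \left(20 - 96\right)\right) \left(7917 + 49951\right) = \left(\left(-22 + \left(-149\right)^{2} - -3129\right) - 52 \left(20 - 96\right)\right) \left(7917 + 49951\right) = \left(\left(-22 + 22201 + 3129\right) - -3952\right) 57868 = \left(25308 + 3952\right) 57868 = 29260 \cdot 57868 = 1693217680$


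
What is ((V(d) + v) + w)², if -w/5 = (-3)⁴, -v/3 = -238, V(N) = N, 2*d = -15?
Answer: 363609/4 ≈ 90902.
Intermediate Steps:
d = -15/2 (d = (½)*(-15) = -15/2 ≈ -7.5000)
v = 714 (v = -3*(-238) = 714)
w = -405 (w = -5*(-3)⁴ = -5*81 = -405)
((V(d) + v) + w)² = ((-15/2 + 714) - 405)² = (1413/2 - 405)² = (603/2)² = 363609/4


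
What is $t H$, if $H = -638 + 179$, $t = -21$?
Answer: $9639$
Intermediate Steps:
$H = -459$
$t H = \left(-21\right) \left(-459\right) = 9639$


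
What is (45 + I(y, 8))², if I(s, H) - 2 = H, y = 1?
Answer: 3025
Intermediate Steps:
I(s, H) = 2 + H
(45 + I(y, 8))² = (45 + (2 + 8))² = (45 + 10)² = 55² = 3025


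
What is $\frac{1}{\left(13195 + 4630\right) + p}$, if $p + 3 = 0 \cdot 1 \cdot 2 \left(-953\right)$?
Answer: $\frac{1}{17822} \approx 5.611 \cdot 10^{-5}$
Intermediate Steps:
$p = -3$ ($p = -3 + 0 \cdot 1 \cdot 2 \left(-953\right) = -3 + 0 \cdot 2 \left(-953\right) = -3 + 0 \left(-953\right) = -3 + 0 = -3$)
$\frac{1}{\left(13195 + 4630\right) + p} = \frac{1}{\left(13195 + 4630\right) - 3} = \frac{1}{17825 - 3} = \frac{1}{17822}$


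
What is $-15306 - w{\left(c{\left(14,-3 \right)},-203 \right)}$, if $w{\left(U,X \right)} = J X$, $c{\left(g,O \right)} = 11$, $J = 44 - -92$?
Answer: $12302$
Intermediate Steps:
$J = 136$ ($J = 44 + 92 = 136$)
$w{\left(U,X \right)} = 136 X$
$-15306 - w{\left(c{\left(14,-3 \right)},-203 \right)} = -15306 - 136 \left(-203\right) = -15306 - -27608 = -15306 + 27608 = 12302$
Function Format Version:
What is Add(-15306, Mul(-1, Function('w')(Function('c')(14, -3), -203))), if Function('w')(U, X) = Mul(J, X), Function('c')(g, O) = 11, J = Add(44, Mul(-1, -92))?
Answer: 12302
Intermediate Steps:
J = 136 (J = Add(44, 92) = 136)
Function('w')(U, X) = Mul(136, X)
Add(-15306, Mul(-1, Function('w')(Function('c')(14, -3), -203))) = Add(-15306, Mul(-1, Mul(136, -203))) = Add(-15306, Mul(-1, -27608)) = Add(-15306, 27608) = 12302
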